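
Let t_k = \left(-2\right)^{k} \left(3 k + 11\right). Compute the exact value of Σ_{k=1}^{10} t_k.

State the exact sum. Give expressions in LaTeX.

Σ = 28664

Compute t_(k+1)/t_k: get 2*(-3*k - 14)/(3*k + 11).
Take A(k)=-2, B(k)=1, C(k)=k + 11/3.
Set up (-2)·f(k+1) − (1)·f(k) − (k + 11/3) = 0.
deg f ≤ 1 (via 0,0,1).
Match coefficients ⇒ f(k) = -(k + 3)/3.
Certificate R = B(k−1)f/C = -(k + 3)/(3*k + 11) gives s_k = (-2)**k*(-k - 3).
Verify: (-2)**k*(3*k + 11) matches t_k.
Σ_(k=1)^(10) t_k = s_(11) − s_(1) = 28672 − (8) = 28664.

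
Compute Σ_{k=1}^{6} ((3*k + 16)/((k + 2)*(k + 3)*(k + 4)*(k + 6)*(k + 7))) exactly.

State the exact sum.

Σ = 181/16380

t_(k+1)/t_k = (k + 2)*(k + 6)*(3*k + 19)/((k + 5)*(k + 8)*(3*k + 16)).
Normal form (A,B,C) = (k + 2, k + 8, k**2 + 31*k/3 + 80/3).
Set up (k + 2)·f(k+1) − (k + 7)·f(k) − (k**2 + 31*k/3 + 80/3) = 0.
From deg A=1, deg B=1, deg C=2: d=5.
Solve for f: f(k) = k*(k + 4)*(k + 5)*(k**2 + 11*k + 36)/108 (degree 5 ≤ 5).
Then R = B(k−1)f/C = k*(k + 4)*(k + 7)*(k**2 + 11*k + 36)/(36*(3*k + 16)), so s_k = R(k)·t_k = k*(k**2 + 11*k + 36)/(36*(k**3 + 11*k**2 + 36*k + 36)).
Check: Δs_k = (3*k + 16)/(k**5 + 22*k**4 + 185*k**3 + 740*k**2 + 1404*k + 1008). ✓
Σ_(k=1)^(6) t_k = s_(7) − s_(1) = 7/260 − (1/63) = 181/16380.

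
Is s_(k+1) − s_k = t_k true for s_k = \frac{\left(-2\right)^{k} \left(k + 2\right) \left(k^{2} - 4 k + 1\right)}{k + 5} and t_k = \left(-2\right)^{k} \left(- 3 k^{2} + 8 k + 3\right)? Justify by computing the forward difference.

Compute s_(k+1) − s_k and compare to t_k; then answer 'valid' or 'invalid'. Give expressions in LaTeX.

s_(k+1) = (-2)**(k + 1)*(k**3 + k**2 - 8*k - 6)/(k + 6)
s_(k+1) − s_k = (-2)**k*(-3*k**4 - 16*k**3 + 25*k**2 + 132*k + 48)/(k**2 + 11*k + 30)
(s_(k+1) − s_k) − t_k = (-2)**k*(9*k**3 + 24*k**2 - 141*k - 42)/(k**2 + 11*k + 30)

Invalid: residual \frac{\left(-2\right)^{k} \left(9 k^{3} + 24 k^{2} - 141 k - 42\right)}{k^{2} + 11 k + 30} ≠ 0.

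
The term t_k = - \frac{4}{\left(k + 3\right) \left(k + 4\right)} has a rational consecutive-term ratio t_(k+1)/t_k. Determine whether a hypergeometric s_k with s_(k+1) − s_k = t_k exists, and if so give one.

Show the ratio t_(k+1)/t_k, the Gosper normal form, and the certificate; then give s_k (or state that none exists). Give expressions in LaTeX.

s_k = - \frac{4 k}{3 k + 9}

Compute t_(k+1)/t_k: get (k + 3)/(k + 5).
A = k + 3, B = k + 5, C = 1.
Solve (k + 3)·f(k+1) − (k + 4)·f(k) = 1.
From deg A=1, deg B=1, deg C=0: d=1.
Coefficient equations give f(k) = k/3.
Get s_k = R·t_k = -4*k/(3*k + 9) with R(k) = B(k−1)f(k)/C(k) = k*(k + 4)/3.
Δs = -4/(k**2 + 7*k + 12), as required.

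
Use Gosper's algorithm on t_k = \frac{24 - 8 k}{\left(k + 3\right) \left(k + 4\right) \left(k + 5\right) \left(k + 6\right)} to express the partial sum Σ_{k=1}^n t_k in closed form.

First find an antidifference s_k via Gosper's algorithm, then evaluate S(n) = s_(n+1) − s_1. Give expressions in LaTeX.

r(k) = (k - 2)*(k + 3)/((k - 3)*(k + 7)) after simplifying.
A = k + 3, B = k + 7, C = k - 3.
Solve (k + 3)·f(k+1) − (k + 6)·f(k) = k - 3.
deg f ≤ 3 (via 1,1,1).
Solving with deg f ≤ 3: f(k) = -k*(k**2 + 12*k + 107)/120.
Certificate R = B(k−1)f/C = -k*(k + 6)*(k**2 + 12*k + 107)/(120*(k - 3)) gives s_k = k*(k**2 + 12*k + 107)/(15*(k + 3)*(k + 4)*(k + 5)).
Verify: 8*(3 - k)/(k**4 + 18*k**3 + 119*k**2 + 342*k + 360) matches t_k.
s_(n+1) = (n**3 + 15*n**2 + 134*n + 120)/(15*(n**3 + 15*n**2 + 74*n + 120)) and s_(1) = 1/15, so S(n) = 4*n/(n**3 + 15*n**2 + 74*n + 120).

S(n) = \frac{4 n}{n^{3} + 15 n^{2} + 74 n + 120}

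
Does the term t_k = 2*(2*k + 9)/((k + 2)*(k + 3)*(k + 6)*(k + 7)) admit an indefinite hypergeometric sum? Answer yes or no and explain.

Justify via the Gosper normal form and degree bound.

r(k) = (k + 2)*(k + 6)*(2*k + 11)/((k + 4)*(k + 8)*(2*k + 9)) after simplifying.
A = k + 2, B = k + 8, C = k**3 + 27*k**2/2 + 121*k/2 + 90.
Set up (k + 2)·f(k+1) − (k + 7)·f(k) − (k**3 + 27*k**2/2 + 121*k/2 + 90) = 0.
d = 5 from the (1,1,3) case.
Solving with deg f ≤ 5: f(k) = k*(k + 3)*(k + 4)*(k + 5)*(k + 8)/24.
Get s_k = R·t_k = k*(k + 8)/(6*(k**2 + 8*k + 12)) with R(k) = B(k−1)f(k)/C(k) = k*(k + 3)*(k + 7)*(k + 8)/(12*(2*k + 9)).
s_(k+1) − s_k = 2*(2*k + 9)/(k**4 + 18*k**3 + 113*k**2 + 288*k + 252) = t_k.

Yes. s_k = k*(k + 8)/(6*(k**2 + 8*k + 12)).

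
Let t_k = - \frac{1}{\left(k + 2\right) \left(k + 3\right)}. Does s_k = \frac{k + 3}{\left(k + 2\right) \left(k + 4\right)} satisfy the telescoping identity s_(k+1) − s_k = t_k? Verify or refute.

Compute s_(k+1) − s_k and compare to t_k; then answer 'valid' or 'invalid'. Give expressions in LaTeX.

Invalid: residual \frac{2 k + 7}{k^{4} + 14 k^{3} + 71 k^{2} + 154 k + 120} ≠ 0.

s_(k+1) = (k + 4)/((k + 3)*(k + 5))
s_(k+1) − s_k = (-k**2 - 7*k - 13)/(k**4 + 14*k**3 + 71*k**2 + 154*k + 120)
(s_(k+1) − s_k) − t_k = (2*k + 7)/(k**4 + 14*k**3 + 71*k**2 + 154*k + 120)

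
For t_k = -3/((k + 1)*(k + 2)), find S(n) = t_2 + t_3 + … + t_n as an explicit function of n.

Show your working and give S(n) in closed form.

t_(k+1)/t_k = (k + 1)/(k + 3).
Gosper form: A/B · C(k+1)/C(k) with A=k + 1, B=k + 3, C=1.
Set up (k + 1)·f(k+1) − (k + 2)·f(k) − (1) = 0.
deg f ≤ 1 (via 1,1,0).
A polynomial solution: f(k) = k.
Certificate R = B(k−1)f/C = k*(k + 2) gives s_k = -3*k/(k + 1).
Verify: -3/(k**2 + 3*k + 2) matches t_k.
Telescope: S(n) = s_(n+1) − s_(2) = 3*(-n - 1)/(n + 2) − (-2) = (1 - n)/(n + 2).

S(n) = (1 - n)/(n + 2)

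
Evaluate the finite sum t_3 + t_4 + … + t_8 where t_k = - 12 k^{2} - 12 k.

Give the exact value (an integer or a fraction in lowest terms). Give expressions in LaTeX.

The ratio is (k + 2)/k.
Gosper form: A/B · C(k+1)/C(k) with A=1, B=1, C=k**2 + k.
Key eq: (1)·f(k+1) = (1)·f(k) + (k**2 + k).
Degrees (0,0,2) ⇒ d ≤ 3.
Match coefficients ⇒ f(k) = k*(k - 1)*(k + 1)/3.
Get s_k = R·t_k = 4*k*(1 - k**2) with R(k) = B(k−1)f(k)/C(k) = (k - 1)/3.
Check: Δs_k = 12*k*(-k - 1). ✓
Evaluate s at k=9 and k=3: -2880 and -96; difference -2784.

Σ = -2784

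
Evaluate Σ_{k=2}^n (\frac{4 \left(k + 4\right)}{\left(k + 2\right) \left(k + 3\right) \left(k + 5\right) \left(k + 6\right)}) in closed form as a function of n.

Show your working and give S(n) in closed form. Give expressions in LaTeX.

Step 1: r(k) = (k + 2)*(k + 5)**2/((k + 4)**2*(k + 7)).
A = k + 2, B = k + 7, C = k**2 + 8*k + 16.
Set up (k + 2)·f(k+1) − (k + 6)·f(k) − (k**2 + 8*k + 16) = 0.
From deg A=1, deg B=1, deg C=2: d=4.
A polynomial solution: f(k) = k*(k + 3)*(k + 4)*(k + 7)/20.
So s_k = (B(k−1)f/C)·t_k = (k*(k + 3)*(k + 6)*(k + 7)/(20*(k + 4)))·t_k = k*(k + 7)/(5*(k**2 + 7*k + 10)).
Check: Δs_k = 4*(k + 4)/(k**4 + 16*k**3 + 91*k**2 + 216*k + 180). ✓
Telescope: S(n) = s_(n+1) − s_(2) = (n**2 + 9*n + 8)/(5*(n**2 + 9*n + 18)) − (9/70) = (n**2 + 9*n - 10)/(14*(n**2 + 9*n + 18)).

S(n) = \frac{n^{2} + 9 n - 10}{14 \left(n^{2} + 9 n + 18\right)}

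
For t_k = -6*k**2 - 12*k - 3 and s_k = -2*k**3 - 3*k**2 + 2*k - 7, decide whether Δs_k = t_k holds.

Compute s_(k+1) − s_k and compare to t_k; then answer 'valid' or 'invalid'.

s_(k+1) = -2*k**3 - 9*k**2 - 10*k - 10
s_(k+1) − s_k = -6*k**2 - 12*k - 3
(s_(k+1) − s_k) − t_k = 0

Valid: the claim telescopes to t_k.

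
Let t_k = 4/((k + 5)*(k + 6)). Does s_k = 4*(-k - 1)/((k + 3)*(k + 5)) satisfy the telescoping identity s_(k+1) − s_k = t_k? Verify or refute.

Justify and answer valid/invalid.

Invalid: residual 8*(-2*k - 9)/(k**4 + 18*k**3 + 119*k**2 + 342*k + 360) ≠ 0.

s_(k+1) = 4*(-k - 2)/((k + 4)*(k + 6))
s_(k+1) − s_k = 4*(k**2 + 3*k - 6)/(k**4 + 18*k**3 + 119*k**2 + 342*k + 360)
(s_(k+1) − s_k) − t_k = 8*(-2*k - 9)/(k**4 + 18*k**3 + 119*k**2 + 342*k + 360)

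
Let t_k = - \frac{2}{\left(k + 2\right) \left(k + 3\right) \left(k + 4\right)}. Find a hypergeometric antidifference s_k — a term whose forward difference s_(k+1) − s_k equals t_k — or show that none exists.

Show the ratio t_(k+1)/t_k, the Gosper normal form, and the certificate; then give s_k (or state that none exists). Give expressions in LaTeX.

s_k = \frac{k \left(- k - 5\right)}{6 \left(k + 2\right) \left(k + 3\right)}

Ratio r(k) = (k + 2)/(k + 5).
Factor: A=k + 2; B=k + 5; C=1.
Key eq: (k + 2)·f(k+1) = (k + 4)·f(k) + (1).
From deg A=1, deg B=1, deg C=0: d=2.
Solving with deg f ≤ 2: f(k) = k*(k + 5)/12.
Then R = B(k−1)f/C = k*(k + 4)*(k + 5)/12, so s_k = R(k)·t_k = k*(-k - 5)/(6*(k + 2)*(k + 3)).
s_(k+1) − s_k = -2/(k**3 + 9*k**2 + 26*k + 24) = t_k.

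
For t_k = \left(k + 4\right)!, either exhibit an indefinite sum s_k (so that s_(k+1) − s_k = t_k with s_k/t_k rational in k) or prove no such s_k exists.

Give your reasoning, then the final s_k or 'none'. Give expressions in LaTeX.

none (Gosper's algorithm certifies no s_k)

Compute t_(k+1)/t_k: get k + 5.
Gosper form: A/B · C(k+1)/C(k) with A=k + 5, B=1, C=1.
f must satisfy (k + 5)·f(k+1) − (1)·f(k) = 1.
d = -1 from the (1,0,0) case.
Bound -1 < 0, so the key equation has no polynomial solution.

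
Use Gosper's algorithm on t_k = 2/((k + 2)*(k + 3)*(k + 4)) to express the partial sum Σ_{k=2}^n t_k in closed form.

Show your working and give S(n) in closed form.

S(n) = (n**2 + 7*n - 8)/(20*(n**2 + 7*n + 12))

Compute t_(k+1)/t_k: get (k + 2)/(k + 5).
Take A(k)=k + 2, B(k)=k + 5, C(k)=1.
Set up (k + 2)·f(k+1) − (k + 4)·f(k) − (1) = 0.
d = 2 from the (1,1,0) case.
Match coefficients ⇒ f(k) = k*(k + 5)/12.
So s_k = (B(k−1)f/C)·t_k = (k*(k + 4)*(k + 5)/12)·t_k = k*(k + 5)/(6*(k + 2)*(k + 3)).
Check: Δs_k = 2/(k**3 + 9*k**2 + 26*k + 24). ✓
s_(n+1) = (n**2 + 7*n + 6)/(6*(n**2 + 7*n + 12)) and s_(2) = 7/60, so S(n) = (n**2 + 7*n - 8)/(20*(n**2 + 7*n + 12)).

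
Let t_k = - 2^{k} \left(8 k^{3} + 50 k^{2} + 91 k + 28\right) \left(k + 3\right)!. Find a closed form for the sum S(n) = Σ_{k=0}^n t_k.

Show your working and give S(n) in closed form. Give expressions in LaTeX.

S(n) = - 8 \cdot 2^{n} n^{2} \left(n + 4\right)! - 22 \cdot 2^{n} n \left(n + 4\right)! - 6 \cdot 2^{n} \left(n + 4\right)! - 24

Compute t_(k+1)/t_k: get 2*(8*k**4 + 106*k**3 + 511*k**2 + 1037*k + 708)/(8*k**3 + 50*k**2 + 91*k + 28).
Normal form (A,B,C) = (2*k + 8, 1, k**3 + 25*k**2/4 + 91*k/8 + 7/2).
f must satisfy (2*k + 8)·f(k+1) − (1)·f(k) = k**3 + 25*k**2/4 + 91*k/8 + 7/2.
d = 2 from the (1,0,3) case.
A polynomial solution: f(k) = (4*k**2 + 3*k - 4)/8.
Get s_k = R·t_k = -2**k*(4*k**2 + 3*k - 4)*factorial(k + 3) with R(k) = B(k−1)f(k)/C(k) = (4*k**2 + 3*k - 4)/(8*k**3 + 50*k**2 + 91*k + 28).
Check: Δs_k = -2**k*(8*k**3 + 50*k**2 + 91*k + 28)*factorial(k + 3). ✓
s_(n+1) = -2**(n + 1)*(4*n**2 + 11*n + 3)*factorial(n + 4) and s_(0) = 24, so S(n) = -8*2**n*n**2*factorial(n + 4) - 22*2**n*n*factorial(n + 4) - 6*2**n*factorial(n + 4) - 24.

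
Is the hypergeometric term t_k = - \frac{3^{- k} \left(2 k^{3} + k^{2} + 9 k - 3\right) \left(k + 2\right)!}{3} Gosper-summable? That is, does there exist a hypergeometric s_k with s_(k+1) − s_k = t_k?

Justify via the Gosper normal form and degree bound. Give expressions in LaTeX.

r(k) = (k + 3)*(9*k + 2*(k + 1)**3 + (k + 1)**2 + 6)/(3*(2*k**3 + k**2 + 9*k - 3)) after simplifying.
Take A(k)=k/3 + 1, B(k)=1, C(k)=k**3 + k**2/2 + 9*k/2 - 3/2.
Solve (k/3 + 1)·f(k+1) − (1)·f(k) = k**3 + k**2/2 + 9*k/2 - 3/2.
Degrees (1,0,3) ⇒ d ≤ 2.
Solving with deg f ≤ 2: f(k) = 3*(k - 2)*(2*k + 1)/2.
Certificate R = B(k−1)f/C = 3*(k - 2)*(2*k + 1)/(2*k**3 + k**2 + 9*k - 3) gives s_k = -(k - 2)*(2*k + 1)*factorial(k + 2)/3**k.
Δs = -(2*k**3 + k**2 + 9*k - 3)*factorial(k + 2)/(3*3**k), as required.

Yes. s_k = - 3^{- k} \left(k - 2\right) \left(2 k + 1\right) \left(k + 2\right)!.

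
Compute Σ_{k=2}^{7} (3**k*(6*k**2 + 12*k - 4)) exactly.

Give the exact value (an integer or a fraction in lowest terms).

Σ = 1089090

Step 1: r(k) = 3*(3*k**2 + 12*k + 7)/(3*k**2 + 6*k - 2).
A = 3, B = 1, C = k**2 + 2*k - 2/3.
f must satisfy (3)·f(k+1) − (1)·f(k) = k**2 + 2*k - 2/3.
From deg A=0, deg B=0, deg C=2: d=2.
Match coefficients ⇒ f(k) = (3*k**2 - 3*k - 2)/6.
Certificate R = B(k−1)f/C = (3*k**2 - 3*k - 2)/(2*(3*k**2 + 6*k - 2)) gives s_k = 3**k*(3*k**2 - 3*k - 2).
Δs = 3**k*(6*k**2 + 12*k - 4), as required.
Σ_(k=2)^(7) t_k = s_(8) − s_(2) = 1089126 − (36) = 1089090.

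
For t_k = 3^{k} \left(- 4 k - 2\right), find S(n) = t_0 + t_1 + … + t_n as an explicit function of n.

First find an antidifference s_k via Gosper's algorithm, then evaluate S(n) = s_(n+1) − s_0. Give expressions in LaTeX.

Step 1: r(k) = 3*(2*k + 3)/(2*k + 1).
So A=3 and B=1, with C=k + 1/2.
Need (3)·f(k+1) − (1)·f(k) = k + 1/2.
d = 1 from the (0,0,1) case.
Coefficient equations give f(k) = (k - 1)/2.
So s_k = (B(k−1)f/C)·t_k = ((k - 1)/(2*k + 1))·t_k = 2*3**k*(1 - k).
Δs = 3**k*(-4*k - 2), as required.
Telescope: S(n) = s_(n+1) − s_(0) = -6*3**n*n − (2) = -6*3**n*n - 2.

S(n) = - 6 \cdot 3^{n} n - 2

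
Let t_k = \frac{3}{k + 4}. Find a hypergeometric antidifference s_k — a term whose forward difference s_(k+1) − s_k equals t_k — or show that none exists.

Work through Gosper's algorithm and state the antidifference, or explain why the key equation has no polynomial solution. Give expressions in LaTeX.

none (Gosper's algorithm certifies no s_k)

t_(k+1)/t_k = (k + 4)/(k + 5).
A = k + 4, B = k + 5, C = 1.
f must satisfy (k + 4)·f(k+1) − (k + 4)·f(k) = 1.
Bound: deg f ≤ 0.
Write f(k) = c0. Then LHS − RHS = -1, requiring -1 = 0: contradictory. No certificate.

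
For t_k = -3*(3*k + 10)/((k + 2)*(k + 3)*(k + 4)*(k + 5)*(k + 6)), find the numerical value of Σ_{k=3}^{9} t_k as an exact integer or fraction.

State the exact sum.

Step 1: r(k) = (k + 2)*(3*k + 13)/((k + 7)*(3*k + 10)).
So A=k + 2 and B=k + 7, with C=k + 10/3.
Need (k + 2)·f(k+1) − (k + 6)·f(k) = k + 10/3.
Degrees (1,1,1) ⇒ d ≤ 4.
Solve for f: f(k) = k*(k + 3)*(k**2 + 11*k + 38)/120 (degree 4 ≤ 4).
Then R = B(k−1)f/C = k*(k + 3)*(k + 6)*(k**2 + 11*k + 38)/(40*(3*k + 10)), so s_k = R(k)·t_k = 3*k*(-k**2 - 11*k - 38)/(40*(k**3 + 11*k**2 + 38*k + 40)).
Δs = 3*(-3*k - 10)/(k**5 + 20*k**4 + 155*k**3 + 580*k**2 + 1044*k + 720), as required.
Sum = s_(10) − s_(3); s_(10) = -31/420, s_(3) = -9/140 ⇒ -1/105.

Σ = -1/105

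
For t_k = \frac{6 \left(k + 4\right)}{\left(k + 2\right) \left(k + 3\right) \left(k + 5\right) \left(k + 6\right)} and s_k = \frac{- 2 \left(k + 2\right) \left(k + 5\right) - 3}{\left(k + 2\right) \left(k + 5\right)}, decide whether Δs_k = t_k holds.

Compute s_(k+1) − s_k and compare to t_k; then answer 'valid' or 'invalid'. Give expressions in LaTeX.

Valid — Δs_k = t_k.

s_(k+1) = (-2*(k + 3)*(k + 6) - 3)/((k + 3)*(k + 6))
s_(k+1) − s_k = 6*(k + 4)/(k**4 + 16*k**3 + 91*k**2 + 216*k + 180)
(s_(k+1) − s_k) − t_k = 0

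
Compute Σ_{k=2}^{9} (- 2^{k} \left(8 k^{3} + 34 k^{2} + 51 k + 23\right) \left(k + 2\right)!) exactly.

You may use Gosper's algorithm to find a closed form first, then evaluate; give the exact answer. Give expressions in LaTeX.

Σ = -191784576612960

The ratio is 2*(8*k**4 + 82*k**3 + 317*k**2 + 545*k + 348)/(8*k**3 + 34*k**2 + 51*k + 23).
A = 2*k + 6, B = 1, C = k**3 + 17*k**2/4 + 51*k/8 + 23/8.
f must satisfy (2*k + 6)·f(k+1) − (1)·f(k) = k**3 + 17*k**2/4 + 51*k/8 + 23/8.
d = 2 from the (1,0,3) case.
A polynomial solution: f(k) = (4*k**2 - k + 1)/8.
Certificate R = B(k−1)f/C = (4*k**2 - k + 1)/(8*k**3 + 34*k**2 + 51*k + 23) gives s_k = -2**k*(4*k**2 - k + 1)*factorial(k + 2).
s_(k+1) − s_k = -2**k*(8*k**3 + 34*k**2 + 51*k + 23)*factorial(k + 2) = t_k.
Sum = s_(10) − s_(2); s_(10) = -191784576614400, s_(2) = -1440 ⇒ -191784576612960.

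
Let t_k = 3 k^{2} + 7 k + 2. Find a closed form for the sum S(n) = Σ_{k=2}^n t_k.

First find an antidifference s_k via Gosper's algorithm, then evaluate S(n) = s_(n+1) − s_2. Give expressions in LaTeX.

S(n) = n^{3} + 5 n^{2} + 6 n - 12

The ratio is (3*k**2 + 13*k + 12)/(3*k**2 + 7*k + 2).
A = 1, B = 1, C = k**2 + 7*k/3 + 2/3.
f must satisfy (1)·f(k+1) − (1)·f(k) = k**2 + 7*k/3 + 2/3.
Bound: deg f ≤ 3.
Solving with deg f ≤ 3: f(k) = k*(k**2 + 2*k - 1)/3.
R(k) = B(k−1)·f(k)/C(k) = k*(k**2 + 2*k - 1)/((k + 2)*(3*k + 1)); s_k = R·t_k = k*(k**2 + 2*k - 1).
Verify: 3*k**2 + 7*k + 2 matches t_k.
Σ_(k=2)^n t_k = s_(n+1) − s_(2) = (n**3 + 5*n**2 + 6*n + 2) − (14), i.e. n**3 + 5*n**2 + 6*n - 12.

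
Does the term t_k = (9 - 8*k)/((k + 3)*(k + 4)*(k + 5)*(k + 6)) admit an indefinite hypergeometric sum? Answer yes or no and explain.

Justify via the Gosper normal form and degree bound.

Step 1: r(k) = (k + 3)*(8*k - 1)/((k + 7)*(8*k - 9)).
Gosper form: A/B · C(k+1)/C(k) with A=k + 3, B=k + 7, C=k - 9/8.
Set up (k + 3)·f(k+1) − (k + 6)·f(k) − (k - 9/8) = 0.
deg f ≤ 3 (via 1,1,1).
Solve for f: f(k) = k*(k**2 + 12*k - 193)/480 (degree 3 ≤ 3).
Then R = B(k−1)f/C = k*(k + 6)*(k**2 + 12*k - 193)/(60*(8*k - 9)), so s_k = R(k)·t_k = k*(-k**2 - 12*k + 193)/(60*(k + 3)*(k + 4)*(k + 5)).
Verify: (9 - 8*k)/(k**4 + 18*k**3 + 119*k**2 + 342*k + 360) matches t_k.

Yes. s_k = k*(-k**2 - 12*k + 193)/(60*(k + 3)*(k + 4)*(k + 5)).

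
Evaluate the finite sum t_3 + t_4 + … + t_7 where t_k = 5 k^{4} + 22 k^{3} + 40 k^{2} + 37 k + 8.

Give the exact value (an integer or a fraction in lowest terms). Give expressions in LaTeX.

Σ = 46710

Compute t_(k+1)/t_k: get (5*k**4 + 42*k**3 + 136*k**2 + 203*k + 112)/(5*k**4 + 22*k**3 + 40*k**2 + 37*k + 8).
Normal form (A,B,C) = (1, 1, k**4 + 22*k**3/5 + 8*k**2 + 37*k/5 + 8/5).
Set up (1)·f(k+1) − (1)·f(k) − (k**4 + 22*k**3/5 + 8*k**2 + 37*k/5 + 8/5) = 0.
d = 5 from the (0,0,4) case.
Coefficient equations give f(k) = k*(k**4 + 3*k**3 + 4*k**2 + 4*k - 4)/5.
Get s_k = R·t_k = k*(k**4 + 3*k**3 + 4*k**2 + 4*k - 4) with R(k) = B(k−1)f(k)/C(k) = k*(k**4 + 3*k**3 + 4*k**2 + 4*k - 4)/(5*k**4 + 22*k**3 + 40*k**2 + 37*k + 8).
s_(k+1) − s_k = 5*k**4 + 22*k**3 + 40*k**2 + 37*k + 8 = t_k.
Sum = s_(8) − s_(3); s_(8) = 47328, s_(3) = 618 ⇒ 46710.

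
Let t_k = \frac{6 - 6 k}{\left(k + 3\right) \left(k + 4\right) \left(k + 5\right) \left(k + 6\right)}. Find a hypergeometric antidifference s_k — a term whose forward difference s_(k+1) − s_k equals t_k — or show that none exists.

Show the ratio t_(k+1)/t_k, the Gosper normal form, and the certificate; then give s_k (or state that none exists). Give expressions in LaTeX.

The ratio is k*(k + 3)/((k - 1)*(k + 7)).
Gosper form: A/B · C(k+1)/C(k) with A=k + 3, B=k + 7, C=k - 1.
Solve (k + 3)·f(k+1) − (k + 6)·f(k) = k - 1.
Bound: deg f ≤ 3.
Solve for f: f(k) = k*(k - 7)*(k + 19)/360 (degree 3 ≤ 3).
Certificate R = B(k−1)f/C = k*(k - 7)*(k + 6)*(k + 19)/(360*(k - 1)) gives s_k = -k*(k**2 + 12*k - 133)/(60*(k + 3)*(k + 4)*(k + 5)).
Δs = 6*(1 - k)/(k**4 + 18*k**3 + 119*k**2 + 342*k + 360), as required.

s_k = - \frac{k \left(k^{2} + 12 k - 133\right)}{60 \left(k + 3\right) \left(k + 4\right) \left(k + 5\right)}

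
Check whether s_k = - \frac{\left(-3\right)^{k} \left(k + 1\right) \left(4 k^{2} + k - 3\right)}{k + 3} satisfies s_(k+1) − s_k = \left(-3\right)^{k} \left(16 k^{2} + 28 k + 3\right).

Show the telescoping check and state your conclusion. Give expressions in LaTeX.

Invalid: residual \frac{\left(-3\right)^{k} \left(- 32 k^{3} - 160 k^{2} - 176 k - 12\right)}{k^{2} + 7 k + 12} ≠ 0.

s_(k+1) = 3*(-3)**k*(k + 2)*(k + 4*(k + 1)**2 - 2)/(k + 4)
s_(k+1) − s_k = (-3)**k*(16*k**4 + 108*k**3 + 231*k**2 + 181*k + 24)/(k**2 + 7*k + 12)
(s_(k+1) − s_k) − t_k = (-3)**k*(-32*k**3 - 160*k**2 - 176*k - 12)/(k**2 + 7*k + 12)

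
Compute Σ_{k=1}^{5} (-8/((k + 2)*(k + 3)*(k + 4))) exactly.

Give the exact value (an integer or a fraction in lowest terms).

Σ = -5/18

Ratio r(k) = (k + 2)/(k + 5).
Factor: A=k + 2; B=k + 5; C=1.
Set up (k + 2)·f(k+1) − (k + 4)·f(k) − (1) = 0.
From deg A=1, deg B=1, deg C=0: d=2.
A polynomial solution: f(k) = k*(k + 5)/12.
Get s_k = R·t_k = 2*k*(-k - 5)/(3*(k + 2)*(k + 3)) with R(k) = B(k−1)f(k)/C(k) = k*(k + 4)*(k + 5)/12.
Check: Δs_k = -8/(k**3 + 9*k**2 + 26*k + 24). ✓
Telescoping: Σ = s_(6) − s_(1) = -11/18 − (-1/3) = -5/18.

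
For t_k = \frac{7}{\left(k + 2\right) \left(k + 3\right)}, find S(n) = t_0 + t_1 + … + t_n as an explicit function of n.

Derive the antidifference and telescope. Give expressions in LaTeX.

S(n) = \frac{7 \left(n + 1\right)}{2 \left(n + 3\right)}

The ratio is (k + 2)/(k + 4).
So A=k + 2 and B=k + 4, with C=1.
Set up (k + 2)·f(k+1) − (k + 3)·f(k) − (1) = 0.
deg f ≤ 1 (via 1,1,0).
Solving with deg f ≤ 1: f(k) = k/2.
So s_k = (B(k−1)f/C)·t_k = (k*(k + 3)/2)·t_k = 7*k/(2*(k + 2)).
Verify: 7/(k**2 + 5*k + 6) matches t_k.
Evaluate: s_(n+1) = 7*(n + 1)/(2*(n + 3)); subtract s_(0) = 0 ⇒ S(n) = 7*(n + 1)/(2*(n + 3)).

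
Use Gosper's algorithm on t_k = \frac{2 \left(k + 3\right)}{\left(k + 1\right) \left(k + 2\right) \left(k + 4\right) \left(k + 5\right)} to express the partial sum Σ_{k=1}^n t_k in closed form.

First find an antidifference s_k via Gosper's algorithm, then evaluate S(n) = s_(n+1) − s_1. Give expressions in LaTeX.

Step 1: r(k) = (k + 1)*(k + 4)**2/((k + 3)**2*(k + 6)).
Gosper form: A/B · C(k+1)/C(k) with A=k + 1, B=k + 6, C=k**2 + 6*k + 9.
Key eq: (k + 1)·f(k+1) = (k + 5)·f(k) + (k**2 + 6*k + 9).
Bound: deg f ≤ 4.
Coefficient equations give f(k) = k*(k + 2)*(k + 3)*(k + 5)/8.
Certificate R = B(k−1)f/C = k*(k + 2)*(k + 5)**2/(8*(k + 3)) gives s_k = k*(k + 5)/(4*(k**2 + 5*k + 4)).
s_(k+1) − s_k = 2*(k + 3)/(k**4 + 12*k**3 + 49*k**2 + 78*k + 40) = t_k.
Telescope: S(n) = s_(n+1) − s_(1) = (n**2 + 7*n + 6)/(4*(n**2 + 7*n + 10)) − (3/20) = n*(n + 7)/(10*(n**2 + 7*n + 10)).

S(n) = \frac{n \left(n + 7\right)}{10 \left(n^{2} + 7 n + 10\right)}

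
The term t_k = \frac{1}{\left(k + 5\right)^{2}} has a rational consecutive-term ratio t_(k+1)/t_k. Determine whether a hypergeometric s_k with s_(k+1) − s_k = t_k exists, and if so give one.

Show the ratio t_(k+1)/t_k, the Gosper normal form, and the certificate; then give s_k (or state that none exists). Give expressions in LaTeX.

not Gosper-summable; s_k does not exist

Ratio r(k) = (k + 5)**2/(k + 6)**2.
Factor: A=k**2 + 10*k + 25; B=k**2 + 12*k + 36; C=1.
Need (k**2 + 10*k + 25)·f(k+1) − (k**2 + 10*k + 25)·f(k) = 1.
deg f ≤ 0 (via 2,2,0).
f = c0 ⇒ A·f(k+1) − B(k−1)·f(k) − C = -1. The system {-1 = 0} is inconsistent; no antidifference.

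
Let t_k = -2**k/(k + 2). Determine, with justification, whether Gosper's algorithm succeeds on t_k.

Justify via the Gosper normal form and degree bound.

Compute t_(k+1)/t_k: get 2*(k + 2)/(k + 3).
A = 2*k + 4, B = k + 3, C = 1.
f must satisfy (2*k + 4)·f(k+1) − (k + 2)·f(k) = 1.
From deg A=1, deg B=1, deg C=0: d=-1.
d = -1 < 0 ⇒ no nonzero polynomial f; not summable.

No; the degree bound rules out any f.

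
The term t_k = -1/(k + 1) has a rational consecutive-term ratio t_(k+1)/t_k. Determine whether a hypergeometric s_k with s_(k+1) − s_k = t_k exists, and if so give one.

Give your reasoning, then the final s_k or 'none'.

no hypergeometric antidifference exists

Compute t_(k+1)/t_k: get (k + 1)/(k + 2).
So A=k + 1 and B=k + 2, with C=1.
Solve (k + 1)·f(k+1) − (k + 1)·f(k) = 1.
From deg A=1, deg B=1, deg C=0: d=0.
Write f(k) = c0. Then LHS − RHS = -1, requiring -1 = 0: contradictory. No certificate.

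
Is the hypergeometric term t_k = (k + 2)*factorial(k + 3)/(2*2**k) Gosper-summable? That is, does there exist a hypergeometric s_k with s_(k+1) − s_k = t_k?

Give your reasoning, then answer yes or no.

t_(k+1)/t_k = (k + 3)*(k + 4)/(2*(k + 2)).
Gosper form: A/B · C(k+1)/C(k) with A=k/2 + 2, B=1, C=k + 2.
f must satisfy (k/2 + 2)·f(k+1) − (1)·f(k) = k + 2.
deg f ≤ 0 (via 1,0,1).
Coefficient equations give f(k) = 2.
Get s_k = R·t_k = factorial(k + 3)/2**k with R(k) = B(k−1)f(k)/C(k) = 2/(k + 2).
Verify: (k + 2)*factorial(k + 3)/(2*2**k) matches t_k.

Yes. s_k = factorial(k + 3)/2**k.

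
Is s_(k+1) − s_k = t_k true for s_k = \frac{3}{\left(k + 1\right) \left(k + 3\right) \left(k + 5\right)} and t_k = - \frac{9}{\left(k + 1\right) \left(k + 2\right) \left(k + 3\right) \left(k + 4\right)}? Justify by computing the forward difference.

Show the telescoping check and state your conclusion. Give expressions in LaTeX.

s_(k+1) = 3/((k + 2)*(k + 4)*(k + 6))
s_(k+1) − s_k = 3/((k + 2)*(k + 4)*(k + 6)) - 3/((k + 1)*(k + 3)*(k + 5))
(s_(k+1) − s_k) − t_k = 9*(4*k + 19)/(k**6 + 21*k**5 + 175*k**4 + 735*k**3 + 1624*k**2 + 1764*k + 720)

Invalid: residual \frac{9 \left(4 k + 19\right)}{k^{6} + 21 k^{5} + 175 k^{4} + 735 k^{3} + 1624 k^{2} + 1764 k + 720} ≠ 0.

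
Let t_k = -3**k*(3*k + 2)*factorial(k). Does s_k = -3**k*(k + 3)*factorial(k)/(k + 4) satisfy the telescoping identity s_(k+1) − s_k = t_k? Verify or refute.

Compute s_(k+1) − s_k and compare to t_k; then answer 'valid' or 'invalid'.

s_(k+1) = -3**(k + 1)*(k + 4)*factorial(k + 1)/(k + 5)
s_(k+1) − s_k = -3**k*(3*k + 11)*(k**2 + 5*k + 3)*factorial(k)/((k + 4)*(k + 5))
(s_(k+1) − s_k) − t_k = 3**k*(3*k**2 + 14*k + 7)*factorial(k)/((k + 4)*(k + 5))

Invalid: residual 3**k*(3*k**2 + 14*k + 7)*factorial(k)/((k + 4)*(k + 5)) ≠ 0.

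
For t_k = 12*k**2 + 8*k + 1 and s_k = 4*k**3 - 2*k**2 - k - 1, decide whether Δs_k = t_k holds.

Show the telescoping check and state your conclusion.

s_(k+1) = k*(4*k**2 + 10*k + 7)
s_(k+1) − s_k = 12*k**2 + 8*k + 1
(s_(k+1) − s_k) − t_k = 0

valid (s_(k+1) − s_k reduces to t_k)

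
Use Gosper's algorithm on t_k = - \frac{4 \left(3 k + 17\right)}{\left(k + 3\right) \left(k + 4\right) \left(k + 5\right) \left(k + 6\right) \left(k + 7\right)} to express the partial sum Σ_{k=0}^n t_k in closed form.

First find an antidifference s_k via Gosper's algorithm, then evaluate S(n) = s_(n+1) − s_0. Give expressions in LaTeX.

r(k) = (k + 3)*(3*k + 20)/((k + 8)*(3*k + 17)) after simplifying.
Factor: A=k + 3; B=k + 8; C=k + 17/3.
f must satisfy (k + 3)·f(k+1) − (k + 7)·f(k) = k + 17/3.
deg f ≤ 4 (via 1,1,1).
Solving with deg f ≤ 4: f(k) = k*(k + 5)*(k**2 + 13*k + 54)/216.
Certificate R = B(k−1)f/C = k*(k + 5)*(k + 7)*(k**2 + 13*k + 54)/(72*(3*k + 17)) gives s_k = k*(-k**2 - 13*k - 54)/(18*(k**3 + 13*k**2 + 54*k + 72)).
Δs = 4*(-3*k - 17)/(k**5 + 25*k**4 + 245*k**3 + 1175*k**2 + 2754*k + 2520), as required.
Σ_(k=0)^n t_k = s_(n+1) − s_(0) = ((-n**3 - 16*n**2 - 83*n - 68)/(18*(n**3 + 16*n**2 + 83*n + 140))) − (0), i.e. (-n**3 - 16*n**2 - 83*n - 68)/(18*(n**3 + 16*n**2 + 83*n + 140)).

S(n) = \frac{- n^{3} - 16 n^{2} - 83 n - 68}{18 \left(n^{3} + 16 n^{2} + 83 n + 140\right)}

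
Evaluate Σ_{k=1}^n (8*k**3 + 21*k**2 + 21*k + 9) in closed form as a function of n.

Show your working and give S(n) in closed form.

S(n) = n*(2*n**3 + 11*n**2 + 23*n + 23)

r(k) = (8*k**3 + 45*k**2 + 87*k + 59)/(8*k**3 + 21*k**2 + 21*k + 9) after simplifying.
Normal form (A,B,C) = (1, 1, k**3 + 21*k**2/8 + 21*k/8 + 9/8).
Need (1)·f(k+1) − (1)·f(k) = k**3 + 21*k**2/8 + 21*k/8 + 9/8.
deg f ≤ 4 (via 0,0,3).
Solving with deg f ≤ 4: f(k) = k*(2*k**3 + 3*k**2 + 2*k + 2)/8.
R(k) = B(k−1)·f(k)/C(k) = k*(2*k**3 + 3*k**2 + 2*k + 2)/(8*k**3 + 21*k**2 + 21*k + 9); s_k = R·t_k = k*(2*k**3 + 3*k**2 + 2*k + 2).
Check: Δs_k = 8*k**3 + 21*k**2 + 21*k + 9. ✓
s_(n+1) = 2*n**4 + 11*n**3 + 23*n**2 + 23*n + 9 and s_(1) = 9, so S(n) = n*(2*n**3 + 11*n**2 + 23*n + 23).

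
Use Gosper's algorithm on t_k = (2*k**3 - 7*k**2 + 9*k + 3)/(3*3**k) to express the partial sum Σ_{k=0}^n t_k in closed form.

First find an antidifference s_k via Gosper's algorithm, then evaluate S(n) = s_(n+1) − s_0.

S(n) = 3**(-n - 1)*(3**(n + 2) - n**3 - n**2 - 3*n - 6)

r(k) = (2*k**3 - k**2 + k + 7)/(3*(2*k**3 - 7*k**2 + 9*k + 3)) after simplifying.
Factor: A=1/3; B=1; C=k**3 - 7*k**2/2 + 9*k/2 + 3/2.
Set up (1/3)·f(k+1) − (1)·f(k) − (k**3 - 7*k**2/2 + 9*k/2 + 3/2) = 0.
Bound: deg f ≤ 3.
Match coefficients ⇒ f(k) = -3*(k**3 - 2*k**2 + 4*k + 3)/2.
So s_k = (B(k−1)f/C)·t_k = (-3*(k**3 - 2*k**2 + 4*k + 3)/(2*k**3 - 7*k**2 + 9*k + 3))·t_k = (-k**3 + 2*k**2 - 4*k - 3)/3**k.
Δs = (2*k**3 - 7*k**2 + 9*k + 3)/(3*3**k), as required.
Telescope: S(n) = s_(n+1) − s_(0) = 3**(-n - 1)*(-n**3 - n**2 - 3*n - 6) − (-3) = 3**(-n - 1)*(3**(n + 2) - n**3 - n**2 - 3*n - 6).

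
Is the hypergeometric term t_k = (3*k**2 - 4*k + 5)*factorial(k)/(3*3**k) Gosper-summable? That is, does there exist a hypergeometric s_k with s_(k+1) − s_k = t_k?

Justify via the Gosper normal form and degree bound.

r(k) = (k + 1)*(-4*k + 3*(k + 1)**2 + 1)/(3*(3*k**2 - 4*k + 5)) after simplifying.
Take A(k)=k/3 + 1/3, B(k)=1, C(k)=k**2 - 4*k/3 + 5/3.
Key eq: (k/3 + 1/3)·f(k+1) = (1)·f(k) + (k**2 - 4*k/3 + 5/3).
Degrees (1,0,2) ⇒ d ≤ 1.
Coefficient equations give f(k) = 3*k - 1.
Get s_k = R·t_k = (3*k - 1)*factorial(k)/3**k with R(k) = B(k−1)f(k)/C(k) = 3*(3*k - 1)/(3*k**2 - 4*k + 5).
s_(k+1) − s_k = (3*k**2 - 4*k + 5)*factorial(k)/(3*3**k) = t_k.

Yes. s_k = (3*k - 1)*factorial(k)/3**k.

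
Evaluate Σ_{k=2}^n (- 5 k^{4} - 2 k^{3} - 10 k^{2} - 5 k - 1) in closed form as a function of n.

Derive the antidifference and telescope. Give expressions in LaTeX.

t_(k+1)/t_k = (5*k**4 + 22*k**3 + 46*k**2 + 51*k + 23)/(5*k**4 + 2*k**3 + 10*k**2 + 5*k + 1).
Take A(k)=1, B(k)=1, C(k)=k**4 + 2*k**3/5 + 2*k**2 + k + 1/5.
Set up (1)·f(k+1) − (1)·f(k) − (k**4 + 2*k**3/5 + 2*k**2 + k + 1/5) = 0.
From deg A=0, deg B=0, deg C=4: d=5.
A polynomial solution: f(k) = k**2*(k**3 - 2*k**2 + 4*k - 2)/5.
Get s_k = R·t_k = k**2*(-k**3 + 2*k**2 - 4*k + 2) with R(k) = B(k−1)f(k)/C(k) = k**2*(k**3 - 2*k**2 + 4*k - 2)/(5*k**4 + 2*k**3 + 10*k**2 + 5*k + 1).
Δs = -5*k**4 - 2*k**3 - 10*k**2 - 5*k - 1, as required.
Telescope: S(n) = s_(n+1) − s_(2) = -n**5 - 3*n**4 - 6*n**3 - 8*n**2 - 5*n - 1 − (-24) = -n**5 - 3*n**4 - 6*n**3 - 8*n**2 - 5*n + 23.

S(n) = - n^{5} - 3 n^{4} - 6 n^{3} - 8 n^{2} - 5 n + 23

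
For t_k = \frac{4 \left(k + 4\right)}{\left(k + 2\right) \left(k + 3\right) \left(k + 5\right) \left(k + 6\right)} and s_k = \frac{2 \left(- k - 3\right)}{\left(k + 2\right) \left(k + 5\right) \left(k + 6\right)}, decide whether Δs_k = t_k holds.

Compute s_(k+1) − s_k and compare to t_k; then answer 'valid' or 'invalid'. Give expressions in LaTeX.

Invalid: residual \frac{6 \left(- 3 k - 11\right)}{k^{5} + 23 k^{4} + 203 k^{3} + 853 k^{2} + 1692 k + 1260} ≠ 0.

s_(k+1) = 2*(-k - 4)/((k + 3)*(k + 6)*(k + 7))
s_(k+1) − s_k = 2*(2*k**2 + 13*k + 23)/(k**5 + 23*k**4 + 203*k**3 + 853*k**2 + 1692*k + 1260)
(s_(k+1) − s_k) − t_k = 6*(-3*k - 11)/(k**5 + 23*k**4 + 203*k**3 + 853*k**2 + 1692*k + 1260)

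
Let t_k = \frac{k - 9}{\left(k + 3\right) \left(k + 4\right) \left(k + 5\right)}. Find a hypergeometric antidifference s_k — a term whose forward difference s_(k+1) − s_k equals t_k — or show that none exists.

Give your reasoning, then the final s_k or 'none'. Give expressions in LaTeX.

s_k = \frac{k \left(- k - 11\right)}{4 \left(k + 3\right) \left(k + 4\right)}

Compute t_(k+1)/t_k: get (k - 8)*(k + 3)/((k - 9)*(k + 6)).
Normal form (A,B,C) = (k + 3, k + 6, k - 9).
Key eq: (k + 3)·f(k+1) = (k + 5)·f(k) + (k - 9).
Degrees (1,1,1) ⇒ d ≤ 2.
Solve for f: f(k) = -k*(k + 11)/4 (degree 2 ≤ 2).
R(k) = B(k−1)·f(k)/C(k) = -k*(k + 5)*(k + 11)/(4*(k - 9)); s_k = R·t_k = k*(-k - 11)/(4*(k + 3)*(k + 4)).
Δs = (k - 9)/(k**3 + 12*k**2 + 47*k + 60), as required.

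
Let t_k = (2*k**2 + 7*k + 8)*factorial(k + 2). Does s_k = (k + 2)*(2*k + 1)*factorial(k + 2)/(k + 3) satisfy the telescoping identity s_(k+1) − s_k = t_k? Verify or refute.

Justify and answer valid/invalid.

s_(k+1) = (k + 3)*(2*k + 3)*factorial(k + 3)/(k + 4)
s_(k+1) − s_k = (2*k**4 + 19*k**3 + 68*k**2 + 113*k + 73)*factorial(k + 2)/((k + 3)*(k + 4))
(s_(k+1) − s_k) − t_k = -(2*k**3 + 13*k**2 + 27*k + 23)*factorial(k + 2)/((k + 3)*(k + 4))

Invalid: residual -(2*k**3 + 13*k**2 + 27*k + 23)*factorial(k + 2)/((k + 3)*(k + 4)) ≠ 0.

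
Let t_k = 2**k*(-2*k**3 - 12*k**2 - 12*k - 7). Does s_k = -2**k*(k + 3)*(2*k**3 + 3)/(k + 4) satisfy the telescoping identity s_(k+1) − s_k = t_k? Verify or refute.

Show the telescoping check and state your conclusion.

Invalid: residual 2**k*(2*k**4 + 18*k**3 + 60*k**2 + 55*k + 25)/(k**2 + 9*k + 20) ≠ 0.

s_(k+1) = -2**(k + 1)*(k + 4)*(2*(k + 1)**3 + 3)/(k + 5)
s_(k+1) − s_k = 2**k*(-2*k**5 - 28*k**4 - 142*k**3 - 295*k**2 - 248*k - 115)/(k**2 + 9*k + 20)
(s_(k+1) − s_k) − t_k = 2**k*(2*k**4 + 18*k**3 + 60*k**2 + 55*k + 25)/(k**2 + 9*k + 20)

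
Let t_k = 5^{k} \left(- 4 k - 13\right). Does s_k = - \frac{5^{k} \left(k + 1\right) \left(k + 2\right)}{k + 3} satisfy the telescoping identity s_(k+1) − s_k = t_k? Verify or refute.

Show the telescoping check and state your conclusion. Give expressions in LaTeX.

s_(k+1) = -5**(k + 1)*(k + 2)*(k + 3)/(k + 4)
s_(k+1) − s_k = 5**k*(-4*k**3 - 33*k**2 - 91*k - 82)/(k**2 + 7*k + 12)
(s_(k+1) − s_k) − t_k = 5**k*(8*k**2 + 48*k + 74)/(k**2 + 7*k + 12)

Invalid: residual \frac{5^{k} \left(8 k^{2} + 48 k + 74\right)}{k^{2} + 7 k + 12} ≠ 0.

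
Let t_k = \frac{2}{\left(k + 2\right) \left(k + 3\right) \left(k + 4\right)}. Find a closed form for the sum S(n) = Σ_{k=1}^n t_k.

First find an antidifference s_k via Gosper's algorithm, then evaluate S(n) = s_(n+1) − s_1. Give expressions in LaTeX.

S(n) = \frac{n \left(n + 7\right)}{12 \left(n^{2} + 7 n + 12\right)}

Step 1: r(k) = (k + 2)/(k + 5).
A = k + 2, B = k + 5, C = 1.
Need (k + 2)·f(k+1) − (k + 4)·f(k) = 1.
From deg A=1, deg B=1, deg C=0: d=2.
Coefficient equations give f(k) = k*(k + 5)/12.
So s_k = (B(k−1)f/C)·t_k = (k*(k + 4)*(k + 5)/12)·t_k = k*(k + 5)/(6*(k + 2)*(k + 3)).
s_(k+1) − s_k = 2/(k**3 + 9*k**2 + 26*k + 24) = t_k.
Evaluate: s_(n+1) = (n**2 + 7*n + 6)/(6*(n**2 + 7*n + 12)); subtract s_(1) = 1/12 ⇒ S(n) = n*(n + 7)/(12*(n**2 + 7*n + 12)).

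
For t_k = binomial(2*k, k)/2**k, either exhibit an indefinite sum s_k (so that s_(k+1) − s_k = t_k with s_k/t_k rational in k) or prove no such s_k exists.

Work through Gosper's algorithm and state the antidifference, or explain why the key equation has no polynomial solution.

The ratio is (2*k + 1)/(k + 1).
So A=2*k + 1 and B=k + 1, with C=1.
Key eq: (2*k + 1)·f(k+1) = (k)·f(k) + (1).
From deg A=1, deg B=1, deg C=0: d=-1.
deg f ≤ -1 is impossible — no certificate.

no hypergeometric antidifference exists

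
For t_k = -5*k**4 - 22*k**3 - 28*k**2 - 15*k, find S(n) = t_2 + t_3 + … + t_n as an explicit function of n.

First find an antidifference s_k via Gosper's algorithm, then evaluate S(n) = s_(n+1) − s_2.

The ratio is (5*k**4 + 42*k**3 + 124*k**2 + 157*k + 70)/(k*(5*k**3 + 22*k**2 + 28*k + 15)).
Gosper form: A/B · C(k+1)/C(k) with A=1, B=1, C=k**4 + 22*k**3/5 + 28*k**2/5 + 3*k.
Solve (1)·f(k+1) − (1)·f(k) = k**4 + 22*k**3/5 + 28*k**2/5 + 3*k.
Bound: deg f ≤ 5.
Coefficient equations give f(k) = k*(k - 1)*(k + 3)*(k**2 + k + 1)/5.
So s_k = (B(k−1)f/C)·t_k = ((k - 1)*(k + 3)*(k**2 + k + 1)/(5*k**3 + 22*k**2 + 28*k + 15))·t_k = k*(-k**4 - 3*k**3 + k + 3).
s_(k+1) − s_k = k*(-5*k**3 - 22*k**2 - 28*k - 15) = t_k.
s_(n+1) = n*(-n**4 - 8*n**3 - 22*n**2 - 27*n - 12) and s_(2) = -70, so S(n) = -n**5 - 8*n**4 - 22*n**3 - 27*n**2 - 12*n + 70.

S(n) = -n**5 - 8*n**4 - 22*n**3 - 27*n**2 - 12*n + 70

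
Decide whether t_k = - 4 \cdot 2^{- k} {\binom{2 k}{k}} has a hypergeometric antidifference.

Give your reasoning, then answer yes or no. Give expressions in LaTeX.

No; the degree bound rules out any f.

Ratio r(k) = (2*k + 1)/(k + 1).
Factor: A=2*k + 1; B=k + 1; C=1.
Key eq: (2*k + 1)·f(k+1) = (k)·f(k) + (1).
Bound: deg f ≤ -1.
Negative degree bound (-1): no f exists, t_k not Gosper-summable.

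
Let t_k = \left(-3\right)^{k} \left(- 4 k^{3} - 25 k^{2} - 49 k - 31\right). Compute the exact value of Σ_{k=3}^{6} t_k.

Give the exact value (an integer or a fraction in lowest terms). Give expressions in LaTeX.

Compute t_(k+1)/t_k: get 3*(-4*k**3 - 37*k**2 - 111*k - 109)/(4*k**3 + 25*k**2 + 49*k + 31).
Gosper form: A/B · C(k+1)/C(k) with A=-3, B=1, C=k**3 + 25*k**2/4 + 49*k/4 + 31/4.
Solve (-3)·f(k+1) − (1)·f(k) = k**3 + 25*k**2/4 + 49*k/4 + 31/4.
From deg A=0, deg B=0, deg C=3: d=3.
Solve for f: f(k) = -(k + 1)*(k**2 + 3*k + 1)/4 (degree 3 ≤ 3).
Then R = B(k−1)f/C = -(k + 1)*(k**2 + 3*k + 1)/(4*k**3 + 25*k**2 + 49*k + 31), so s_k = R(k)·t_k = (-3)**k*(k**3 + 4*k**2 + 4*k + 1).
s_(k+1) − s_k = (-3)**k*(-4*k**3 - 25*k**2 - 49*k - 31) = t_k.
Telescoping: Σ = s_(7) − s_(3) = -1242216 − (-2052) = -1240164.

Σ = -1240164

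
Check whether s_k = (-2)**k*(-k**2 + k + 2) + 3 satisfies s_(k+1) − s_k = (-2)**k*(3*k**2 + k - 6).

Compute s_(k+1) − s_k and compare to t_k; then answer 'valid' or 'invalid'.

valid; difference matches t_k

s_(k+1) = (-2)**(k + 1)*(k - (k + 1)**2 + 3) + 3
s_(k+1) − s_k = (-2)**k*(3*k**2 + k - 6)
(s_(k+1) − s_k) − t_k = 0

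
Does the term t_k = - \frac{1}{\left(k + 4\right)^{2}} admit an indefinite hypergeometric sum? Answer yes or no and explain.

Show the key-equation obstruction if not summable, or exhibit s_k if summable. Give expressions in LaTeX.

No. Not Gosper-summable.

t_(k+1)/t_k = (k + 4)**2/(k + 5)**2.
Gosper form: A/B · C(k+1)/C(k) with A=k**2 + 8*k + 16, B=k**2 + 10*k + 25, C=1.
Key eq: (k**2 + 8*k + 16)·f(k+1) = (k**2 + 8*k + 16)·f(k) + (1).
deg f ≤ 0 (via 2,2,0).
Write f(k) = c0. Then LHS − RHS = -1, requiring -1 = 0: contradictory. No certificate.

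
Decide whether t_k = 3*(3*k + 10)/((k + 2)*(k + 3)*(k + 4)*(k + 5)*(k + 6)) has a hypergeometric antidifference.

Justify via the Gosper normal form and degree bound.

Compute t_(k+1)/t_k: get (k + 2)*(3*k + 13)/((k + 7)*(3*k + 10)).
Take A(k)=k + 2, B(k)=k + 7, C(k)=k + 10/3.
Solve (k + 2)·f(k+1) − (k + 6)·f(k) = k + 10/3.
d = 4 from the (1,1,1) case.
Match coefficients ⇒ f(k) = k*(k + 3)*(k**2 + 11*k + 38)/120.
Then R = B(k−1)f/C = k*(k + 3)*(k + 6)*(k**2 + 11*k + 38)/(40*(3*k + 10)), so s_k = R(k)·t_k = 3*k*(k**2 + 11*k + 38)/(40*(k**3 + 11*k**2 + 38*k + 40)).
Δs = 3*(3*k + 10)/(k**5 + 20*k**4 + 155*k**3 + 580*k**2 + 1044*k + 720), as required.

Yes. s_k = 3*k*(k**2 + 11*k + 38)/(40*(k**3 + 11*k**2 + 38*k + 40)).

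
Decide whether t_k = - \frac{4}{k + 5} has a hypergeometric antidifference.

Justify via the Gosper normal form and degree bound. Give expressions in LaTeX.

Ratio r(k) = (k + 5)/(k + 6).
Normal form (A,B,C) = (k + 5, k + 6, 1).
Need (k + 5)·f(k+1) − (k + 5)·f(k) = 1.
Bound: deg f ≤ 0.
Write f(k) = c0. Then LHS − RHS = -1, requiring -1 = 0: contradictory. No certificate.

No; the coefficient equations for f are inconsistent.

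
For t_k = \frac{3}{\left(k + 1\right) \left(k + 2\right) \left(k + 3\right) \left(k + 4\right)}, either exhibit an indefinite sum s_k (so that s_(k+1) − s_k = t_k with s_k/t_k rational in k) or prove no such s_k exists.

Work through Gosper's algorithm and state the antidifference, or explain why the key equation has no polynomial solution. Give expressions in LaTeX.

s_k = \frac{k \left(k^{2} + 6 k + 11\right)}{6 \left(k + 1\right) \left(k + 2\right) \left(k + 3\right)}

Compute t_(k+1)/t_k: get (k + 1)/(k + 5).
Gosper form: A/B · C(k+1)/C(k) with A=k + 1, B=k + 5, C=1.
f must satisfy (k + 1)·f(k+1) − (k + 4)·f(k) = 1.
deg f ≤ 3 (via 1,1,0).
Match coefficients ⇒ f(k) = k*(k**2 + 6*k + 11)/18.
Get s_k = R·t_k = k*(k**2 + 6*k + 11)/(6*(k + 1)*(k + 2)*(k + 3)) with R(k) = B(k−1)f(k)/C(k) = k*(k + 4)*(k**2 + 6*k + 11)/18.
s_(k+1) − s_k = 3/(k**4 + 10*k**3 + 35*k**2 + 50*k + 24) = t_k.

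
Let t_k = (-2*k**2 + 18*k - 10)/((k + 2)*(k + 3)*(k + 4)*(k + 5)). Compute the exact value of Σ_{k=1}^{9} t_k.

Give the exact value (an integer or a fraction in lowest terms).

t_(k+1)/t_k = -(k + 2)*(9*k - (k + 1)**2 + 4)/((k + 6)*(k**2 - 9*k + 5)).
Take A(k)=k + 2, B(k)=k + 6, C(k)=k**2 - 9*k + 5.
f must satisfy (k + 2)·f(k+1) − (k + 5)·f(k) = k**2 - 9*k + 5.
Degrees (1,1,2) ⇒ d ≤ 3.
Solving with deg f ≤ 3: f(k) = k*(k**2 - 15*k + 74)/24.
Certificate R = B(k−1)f/C = k*(k + 5)*(k**2 - 15*k + 74)/(24*(k**2 - 9*k + 5)) gives s_k = -k*(k**2 - 15*k + 74)/(12*(k + 2)*(k + 3)*(k + 4)).
Check: Δs_k = 2*(-k**2 + 9*k - 5)/(k**4 + 14*k**3 + 71*k**2 + 154*k + 120). ✓
Telescoping: Σ = s_(10) − s_(1) = -5/546 − (-1/12) = 27/364.

Σ = 27/364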